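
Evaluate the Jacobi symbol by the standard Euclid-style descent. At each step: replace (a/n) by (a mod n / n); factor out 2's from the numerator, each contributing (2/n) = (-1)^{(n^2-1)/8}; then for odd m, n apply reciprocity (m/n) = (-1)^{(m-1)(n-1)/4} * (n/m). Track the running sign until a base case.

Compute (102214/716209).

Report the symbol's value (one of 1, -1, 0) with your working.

102214 = 2^1·51107; (2/716209) = +1 since 716209 mod 8 = 1, so (102214/716209) = (+1)^1·(51107/716209); sign now +1
reciprocity: (51107/716209) = +1·(716209/51107) since 51107 mod 4 = 3, 716209 mod 4 = 1; sign now +1
(716209/51107) = (711/51107)   [reduce mod 51107]
reciprocity: (711/51107) = -1·(51107/711) since 711 mod 4 = 3, 51107 mod 4 = 3; sign now -1
(51107/711) = (626/711)   [reduce mod 711]
626 = 2^1·313; (2/711) = +1 since 711 mod 8 = 7, so (626/711) = (+1)^1·(313/711); sign now -1
reciprocity: (313/711) = +1·(711/313) since 313 mod 4 = 1, 711 mod 4 = 3; sign now -1
(711/313) = (85/313)   [reduce mod 313]
reciprocity: (85/313) = +1·(313/85) since 85 mod 4 = 1, 313 mod 4 = 1; sign now -1
(313/85) = (58/85)   [reduce mod 85]
58 = 2^1·29; (2/85) = -1 since 85 mod 8 = 5, so (58/85) = (-1)^1·(29/85); sign now +1
reciprocity: (29/85) = +1·(85/29) since 29 mod 4 = 1, 85 mod 4 = 1; sign now +1
(85/29) = (27/29)   [reduce mod 29]
reciprocity: (27/29) = +1·(29/27) since 27 mod 4 = 3, 29 mod 4 = 1; sign now +1
(29/27) = (2/27)   [reduce mod 27]
2 = 2^1·1; (2/27) = -1 since 27 mod 8 = 3, so (2/27) = (-1)^1·(1/27); sign now -1
(1/27) = 1; final value = sign = -1

-1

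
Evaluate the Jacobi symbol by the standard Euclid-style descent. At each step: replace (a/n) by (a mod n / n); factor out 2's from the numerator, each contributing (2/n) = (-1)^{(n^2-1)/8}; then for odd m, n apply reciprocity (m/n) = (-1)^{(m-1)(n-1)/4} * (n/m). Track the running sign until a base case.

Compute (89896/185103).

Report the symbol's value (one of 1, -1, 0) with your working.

factor out 2^3: 89896 = 2^3·11237; with 185103 mod 8 = 7, (2/185103) = +1; sign now +1; continue with (11237/185103)
flip (11237/185103) -> (185103/11237): both odd, 11237 mod 4 = 1, 185103 mod 4 = 3, so the flip contributes +1; sign now +1
(185103/11237): 185103 mod 11237 = 5311, so (185103/11237) = (5311/11237)
flip (5311/11237) -> (11237/5311): both odd, 5311 mod 4 = 3, 11237 mod 4 = 1, so the flip contributes +1; sign now +1
(11237/5311): 11237 mod 5311 = 615, so (11237/5311) = (615/5311)
flip (615/5311) -> (5311/615): both odd, 615 mod 4 = 3, 5311 mod 4 = 3, so the flip contributes -1; sign now -1
(5311/615): 5311 mod 615 = 391, so (5311/615) = (391/615)
flip (391/615) -> (615/391): both odd, 391 mod 4 = 3, 615 mod 4 = 3, so the flip contributes -1; sign now +1
(615/391): 615 mod 391 = 224, so (615/391) = (224/391)
factor out 2^5: 224 = 2^5·7; with 391 mod 8 = 7, (2/391) = +1; sign now +1; continue with (7/391)
flip (7/391) -> (391/7): both odd, 7 mod 4 = 3, 391 mod 4 = 3, so the flip contributes -1; sign now -1
(391/7): 391 mod 7 = 6, so (391/7) = (6/7)
factor out 2^1: 6 = 2^1·3; with 7 mod 8 = 7, (2/7) = +1; sign now -1; continue with (3/7)
flip (3/7) -> (7/3): both odd, 3 mod 4 = 3, 7 mod 4 = 3, so the flip contributes -1; sign now +1
(7/3): 7 mod 3 = 1, so (7/3) = (1/3)
reached (1/3) = 1, so the symbol is +1

1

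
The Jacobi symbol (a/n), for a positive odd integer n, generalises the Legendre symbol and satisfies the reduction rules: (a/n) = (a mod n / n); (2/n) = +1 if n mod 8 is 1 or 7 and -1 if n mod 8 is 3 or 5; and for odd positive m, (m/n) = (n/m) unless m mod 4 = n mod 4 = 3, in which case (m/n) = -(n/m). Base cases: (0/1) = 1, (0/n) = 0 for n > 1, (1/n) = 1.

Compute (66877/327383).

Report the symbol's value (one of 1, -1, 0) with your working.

reciprocity: (66877/327383) = +1·(327383/66877) since 66877 mod 4 = 1, 327383 mod 4 = 3; sign now +1
(327383/66877) = (59875/66877)   [reduce mod 66877]
reciprocity: (59875/66877) = +1·(66877/59875) since 59875 mod 4 = 3, 66877 mod 4 = 1; sign now +1
(66877/59875) = (7002/59875)   [reduce mod 59875]
7002 = 2^1·3501; (2/59875) = -1 since 59875 mod 8 = 3, so (7002/59875) = (-1)^1·(3501/59875); sign now -1
reciprocity: (3501/59875) = +1·(59875/3501) since 3501 mod 4 = 1, 59875 mod 4 = 3; sign now -1
(59875/3501) = (358/3501)   [reduce mod 3501]
358 = 2^1·179; (2/3501) = -1 since 3501 mod 8 = 5, so (358/3501) = (-1)^1·(179/3501); sign now +1
reciprocity: (179/3501) = +1·(3501/179) since 179 mod 4 = 3, 3501 mod 4 = 1; sign now +1
(3501/179) = (100/179)   [reduce mod 179]
100 = 2^2·25; (2/179) = -1 since 179 mod 8 = 3, so (100/179) = (-1)^2·(25/179); sign now +1
reciprocity: (25/179) = +1·(179/25) since 25 mod 4 = 1, 179 mod 4 = 3; sign now +1
(179/25) = (4/25)   [reduce mod 25]
4 = 2^2·1; (2/25) = +1 since 25 mod 8 = 1, so (4/25) = (+1)^2·(1/25); sign now +1
(1/25) = 1; final value = sign = +1

1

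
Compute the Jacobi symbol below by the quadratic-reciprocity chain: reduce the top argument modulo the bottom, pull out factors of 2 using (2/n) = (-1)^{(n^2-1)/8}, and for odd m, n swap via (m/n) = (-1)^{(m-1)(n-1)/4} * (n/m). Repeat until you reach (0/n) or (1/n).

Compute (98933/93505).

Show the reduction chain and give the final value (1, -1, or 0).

(98933/93505) = (5428/93505)   [reduce mod 93505]
5428 = 2^2·1357; (2/93505) = +1 since 93505 mod 8 = 1, so (5428/93505) = (+1)^2·(1357/93505); sign now +1
reciprocity: (1357/93505) = +1·(93505/1357) since 1357 mod 4 = 1, 93505 mod 4 = 1; sign now +1
(93505/1357) = (1229/1357)   [reduce mod 1357]
reciprocity: (1229/1357) = +1·(1357/1229) since 1229 mod 4 = 1, 1357 mod 4 = 1; sign now +1
(1357/1229) = (128/1229)   [reduce mod 1229]
128 = 2^7·1; (2/1229) = -1 since 1229 mod 8 = 5, so (128/1229) = (-1)^7·(1/1229); sign now -1
(1/1229) = 1; final value = sign = -1

-1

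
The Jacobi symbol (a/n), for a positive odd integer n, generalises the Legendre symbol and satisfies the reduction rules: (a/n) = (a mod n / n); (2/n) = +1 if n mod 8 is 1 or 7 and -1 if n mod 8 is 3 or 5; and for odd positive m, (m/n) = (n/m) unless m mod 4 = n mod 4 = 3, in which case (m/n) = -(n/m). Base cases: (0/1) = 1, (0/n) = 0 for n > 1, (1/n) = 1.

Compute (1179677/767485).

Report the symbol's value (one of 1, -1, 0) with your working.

(1179677/767485) = (412192/767485)   [reduce mod 767485]
412192 = 2^5·12881; (2/767485) = -1 since 767485 mod 8 = 5, so (412192/767485) = (-1)^5·(12881/767485); sign now -1
reciprocity: (12881/767485) = +1·(767485/12881) since 12881 mod 4 = 1, 767485 mod 4 = 1; sign now -1
(767485/12881) = (7506/12881)   [reduce mod 12881]
7506 = 2^1·3753; (2/12881) = +1 since 12881 mod 8 = 1, so (7506/12881) = (+1)^1·(3753/12881); sign now -1
reciprocity: (3753/12881) = +1·(12881/3753) since 3753 mod 4 = 1, 12881 mod 4 = 1; sign now -1
(12881/3753) = (1622/3753)   [reduce mod 3753]
1622 = 2^1·811; (2/3753) = +1 since 3753 mod 8 = 1, so (1622/3753) = (+1)^1·(811/3753); sign now -1
reciprocity: (811/3753) = +1·(3753/811) since 811 mod 4 = 3, 3753 mod 4 = 1; sign now -1
(3753/811) = (509/811)   [reduce mod 811]
reciprocity: (509/811) = +1·(811/509) since 509 mod 4 = 1, 811 mod 4 = 3; sign now -1
(811/509) = (302/509)   [reduce mod 509]
302 = 2^1·151; (2/509) = -1 since 509 mod 8 = 5, so (302/509) = (-1)^1·(151/509); sign now +1
reciprocity: (151/509) = +1·(509/151) since 151 mod 4 = 3, 509 mod 4 = 1; sign now +1
(509/151) = (56/151)   [reduce mod 151]
56 = 2^3·7; (2/151) = +1 since 151 mod 8 = 7, so (56/151) = (+1)^3·(7/151); sign now +1
reciprocity: (7/151) = -1·(151/7) since 7 mod 4 = 3, 151 mod 4 = 3; sign now -1
(151/7) = (4/7)   [reduce mod 7]
4 = 2^2·1; (2/7) = +1 since 7 mod 8 = 7, so (4/7) = (+1)^2·(1/7); sign now -1
(1/7) = 1; final value = sign = -1

-1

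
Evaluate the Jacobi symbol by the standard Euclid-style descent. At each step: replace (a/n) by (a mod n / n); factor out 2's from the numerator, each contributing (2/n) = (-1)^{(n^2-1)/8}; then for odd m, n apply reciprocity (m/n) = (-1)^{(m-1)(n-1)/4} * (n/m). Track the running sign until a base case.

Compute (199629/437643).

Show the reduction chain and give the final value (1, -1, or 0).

0

reciprocity: (199629/437643) = +1·(437643/199629) since 199629 mod 4 = 1, 437643 mod 4 = 3; sign now +1
(437643/199629) = (38385/199629)   [reduce mod 199629]
reciprocity: (38385/199629) = +1·(199629/38385) since 38385 mod 4 = 1, 199629 mod 4 = 1; sign now +1
(199629/38385) = (7704/38385)   [reduce mod 38385]
7704 = 2^3·963; (2/38385) = +1 since 38385 mod 8 = 1, so (7704/38385) = (+1)^3·(963/38385); sign now +1
reciprocity: (963/38385) = +1·(38385/963) since 963 mod 4 = 3, 38385 mod 4 = 1; sign now +1
(38385/963) = (828/963)   [reduce mod 963]
828 = 2^2·207; (2/963) = -1 since 963 mod 8 = 3, so (828/963) = (-1)^2·(207/963); sign now +1
reciprocity: (207/963) = -1·(963/207) since 207 mod 4 = 3, 963 mod 4 = 3; sign now -1
(963/207) = (135/207)   [reduce mod 207]
reciprocity: (135/207) = -1·(207/135) since 135 mod 4 = 3, 207 mod 4 = 3; sign now +1
(207/135) = (72/135)   [reduce mod 135]
72 = 2^3·9; (2/135) = +1 since 135 mod 8 = 7, so (72/135) = (+1)^3·(9/135); sign now +1
reciprocity: (9/135) = +1·(135/9) since 9 mod 4 = 1, 135 mod 4 = 3; sign now +1
(135/9) = (0/9)   [reduce mod 9]
(0/9) = 0   [gcd(a, n) > 1]; final value = 0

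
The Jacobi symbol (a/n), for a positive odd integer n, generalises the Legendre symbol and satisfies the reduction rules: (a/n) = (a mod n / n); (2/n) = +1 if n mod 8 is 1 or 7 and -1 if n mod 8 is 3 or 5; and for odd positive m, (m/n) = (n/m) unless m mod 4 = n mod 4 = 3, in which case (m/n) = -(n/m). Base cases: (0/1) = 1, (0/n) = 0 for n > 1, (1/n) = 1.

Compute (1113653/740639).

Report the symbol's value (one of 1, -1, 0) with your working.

(1113653/740639): 1113653 mod 740639 = 373014, so (1113653/740639) = (373014/740639)
factor out 2^1: 373014 = 2^1·186507; with 740639 mod 8 = 7, (2/740639) = +1; sign now +1; continue with (186507/740639)
flip (186507/740639) -> (740639/186507): both odd, 186507 mod 4 = 3, 740639 mod 4 = 3, so the flip contributes -1; sign now -1
(740639/186507): 740639 mod 186507 = 181118, so (740639/186507) = (181118/186507)
factor out 2^1: 181118 = 2^1·90559; with 186507 mod 8 = 3, (2/186507) = -1; sign now +1; continue with (90559/186507)
flip (90559/186507) -> (186507/90559): both odd, 90559 mod 4 = 3, 186507 mod 4 = 3, so the flip contributes -1; sign now -1
(186507/90559): 186507 mod 90559 = 5389, so (186507/90559) = (5389/90559)
flip (5389/90559) -> (90559/5389): both odd, 5389 mod 4 = 1, 90559 mod 4 = 3, so the flip contributes +1; sign now -1
(90559/5389): 90559 mod 5389 = 4335, so (90559/5389) = (4335/5389)
flip (4335/5389) -> (5389/4335): both odd, 4335 mod 4 = 3, 5389 mod 4 = 1, so the flip contributes +1; sign now -1
(5389/4335): 5389 mod 4335 = 1054, so (5389/4335) = (1054/4335)
factor out 2^1: 1054 = 2^1·527; with 4335 mod 8 = 7, (2/4335) = +1; sign now -1; continue with (527/4335)
flip (527/4335) -> (4335/527): both odd, 527 mod 4 = 3, 4335 mod 4 = 3, so the flip contributes -1; sign now +1
(4335/527): 4335 mod 527 = 119, so (4335/527) = (119/527)
flip (119/527) -> (527/119): both odd, 119 mod 4 = 3, 527 mod 4 = 3, so the flip contributes -1; sign now -1
(527/119): 527 mod 119 = 51, so (527/119) = (51/119)
flip (51/119) -> (119/51): both odd, 51 mod 4 = 3, 119 mod 4 = 3, so the flip contributes -1; sign now +1
(119/51): 119 mod 51 = 17, so (119/51) = (17/51)
flip (17/51) -> (51/17): both odd, 17 mod 4 = 1, 51 mod 4 = 3, so the flip contributes +1; sign now +1
(51/17): 51 mod 17 = 0, so (51/17) = (0/17)
reached (0/17); gcd(a, n) > 1, so (0/17) = 0 and the symbol is 0

0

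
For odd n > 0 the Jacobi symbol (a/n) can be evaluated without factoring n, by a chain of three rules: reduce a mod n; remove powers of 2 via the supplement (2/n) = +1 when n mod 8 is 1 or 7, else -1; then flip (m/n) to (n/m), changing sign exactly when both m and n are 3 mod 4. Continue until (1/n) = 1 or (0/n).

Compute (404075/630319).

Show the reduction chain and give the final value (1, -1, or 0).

flip (404075/630319) -> (630319/404075): both odd, 404075 mod 4 = 3, 630319 mod 4 = 3, so the flip contributes -1; sign now -1
(630319/404075): 630319 mod 404075 = 226244, so (630319/404075) = (226244/404075)
factor out 2^2: 226244 = 2^2·56561; with 404075 mod 8 = 3, (2/404075) = -1; sign now -1; continue with (56561/404075)
flip (56561/404075) -> (404075/56561): both odd, 56561 mod 4 = 1, 404075 mod 4 = 3, so the flip contributes +1; sign now -1
(404075/56561): 404075 mod 56561 = 8148, so (404075/56561) = (8148/56561)
factor out 2^2: 8148 = 2^2·2037; with 56561 mod 8 = 1, (2/56561) = +1; sign now -1; continue with (2037/56561)
flip (2037/56561) -> (56561/2037): both odd, 2037 mod 4 = 1, 56561 mod 4 = 1, so the flip contributes +1; sign now -1
(56561/2037): 56561 mod 2037 = 1562, so (56561/2037) = (1562/2037)
factor out 2^1: 1562 = 2^1·781; with 2037 mod 8 = 5, (2/2037) = -1; sign now +1; continue with (781/2037)
flip (781/2037) -> (2037/781): both odd, 781 mod 4 = 1, 2037 mod 4 = 1, so the flip contributes +1; sign now +1
(2037/781): 2037 mod 781 = 475, so (2037/781) = (475/781)
flip (475/781) -> (781/475): both odd, 475 mod 4 = 3, 781 mod 4 = 1, so the flip contributes +1; sign now +1
(781/475): 781 mod 475 = 306, so (781/475) = (306/475)
factor out 2^1: 306 = 2^1·153; with 475 mod 8 = 3, (2/475) = -1; sign now -1; continue with (153/475)
flip (153/475) -> (475/153): both odd, 153 mod 4 = 1, 475 mod 4 = 3, so the flip contributes +1; sign now -1
(475/153): 475 mod 153 = 16, so (475/153) = (16/153)
factor out 2^4: 16 = 2^4·1; with 153 mod 8 = 1, (2/153) = +1; sign now -1; continue with (1/153)
reached (1/153) = 1, so the symbol is -1

-1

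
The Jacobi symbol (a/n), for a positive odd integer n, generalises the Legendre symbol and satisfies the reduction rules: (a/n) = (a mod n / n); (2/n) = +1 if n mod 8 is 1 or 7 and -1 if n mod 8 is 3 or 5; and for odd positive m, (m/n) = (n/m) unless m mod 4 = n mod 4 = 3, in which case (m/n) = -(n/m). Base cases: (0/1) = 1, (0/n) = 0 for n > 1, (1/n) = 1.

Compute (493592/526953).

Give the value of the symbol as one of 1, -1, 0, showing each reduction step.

-1

factor out 2^3: 493592 = 2^3·61699; with 526953 mod 8 = 1, (2/526953) = +1; sign now +1; continue with (61699/526953)
flip (61699/526953) -> (526953/61699): both odd, 61699 mod 4 = 3, 526953 mod 4 = 1, so the flip contributes +1; sign now +1
(526953/61699): 526953 mod 61699 = 33361, so (526953/61699) = (33361/61699)
flip (33361/61699) -> (61699/33361): both odd, 33361 mod 4 = 1, 61699 mod 4 = 3, so the flip contributes +1; sign now +1
(61699/33361): 61699 mod 33361 = 28338, so (61699/33361) = (28338/33361)
factor out 2^1: 28338 = 2^1·14169; with 33361 mod 8 = 1, (2/33361) = +1; sign now +1; continue with (14169/33361)
flip (14169/33361) -> (33361/14169): both odd, 14169 mod 4 = 1, 33361 mod 4 = 1, so the flip contributes +1; sign now +1
(33361/14169): 33361 mod 14169 = 5023, so (33361/14169) = (5023/14169)
flip (5023/14169) -> (14169/5023): both odd, 5023 mod 4 = 3, 14169 mod 4 = 1, so the flip contributes +1; sign now +1
(14169/5023): 14169 mod 5023 = 4123, so (14169/5023) = (4123/5023)
flip (4123/5023) -> (5023/4123): both odd, 4123 mod 4 = 3, 5023 mod 4 = 3, so the flip contributes -1; sign now -1
(5023/4123): 5023 mod 4123 = 900, so (5023/4123) = (900/4123)
factor out 2^2: 900 = 2^2·225; with 4123 mod 8 = 3, (2/4123) = -1; sign now -1; continue with (225/4123)
flip (225/4123) -> (4123/225): both odd, 225 mod 4 = 1, 4123 mod 4 = 3, so the flip contributes +1; sign now -1
(4123/225): 4123 mod 225 = 73, so (4123/225) = (73/225)
flip (73/225) -> (225/73): both odd, 73 mod 4 = 1, 225 mod 4 = 1, so the flip contributes +1; sign now -1
(225/73): 225 mod 73 = 6, so (225/73) = (6/73)
factor out 2^1: 6 = 2^1·3; with 73 mod 8 = 1, (2/73) = +1; sign now -1; continue with (3/73)
flip (3/73) -> (73/3): both odd, 3 mod 4 = 3, 73 mod 4 = 1, so the flip contributes +1; sign now -1
(73/3): 73 mod 3 = 1, so (73/3) = (1/3)
reached (1/3) = 1, so the symbol is -1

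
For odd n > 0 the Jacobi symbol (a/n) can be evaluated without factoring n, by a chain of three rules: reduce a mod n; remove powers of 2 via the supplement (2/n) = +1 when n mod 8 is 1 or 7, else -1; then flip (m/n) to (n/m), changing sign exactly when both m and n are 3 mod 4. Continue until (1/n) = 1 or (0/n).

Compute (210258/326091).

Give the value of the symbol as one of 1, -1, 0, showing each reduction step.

210258 = 2^1·105129; (2/326091) = -1 since 326091 mod 8 = 3, so (210258/326091) = (-1)^1·(105129/326091); sign now -1
reciprocity: (105129/326091) = +1·(326091/105129) since 105129 mod 4 = 1, 326091 mod 4 = 3; sign now -1
(326091/105129) = (10704/105129)   [reduce mod 105129]
10704 = 2^4·669; (2/105129) = +1 since 105129 mod 8 = 1, so (10704/105129) = (+1)^4·(669/105129); sign now -1
reciprocity: (669/105129) = +1·(105129/669) since 669 mod 4 = 1, 105129 mod 4 = 1; sign now -1
(105129/669) = (96/669)   [reduce mod 669]
96 = 2^5·3; (2/669) = -1 since 669 mod 8 = 5, so (96/669) = (-1)^5·(3/669); sign now +1
reciprocity: (3/669) = +1·(669/3) since 3 mod 4 = 3, 669 mod 4 = 1; sign now +1
(669/3) = (0/3)   [reduce mod 3]
(0/3) = 0   [gcd(a, n) > 1]; final value = 0

0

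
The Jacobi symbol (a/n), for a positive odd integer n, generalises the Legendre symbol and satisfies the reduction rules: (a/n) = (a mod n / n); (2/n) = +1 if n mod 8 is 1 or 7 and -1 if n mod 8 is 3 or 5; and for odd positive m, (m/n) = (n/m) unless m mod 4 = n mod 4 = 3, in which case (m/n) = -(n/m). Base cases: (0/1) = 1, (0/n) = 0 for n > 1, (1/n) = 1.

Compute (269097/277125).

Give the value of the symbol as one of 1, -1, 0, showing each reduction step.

reciprocity: (269097/277125) = +1·(277125/269097) since 269097 mod 4 = 1, 277125 mod 4 = 1; sign now +1
(277125/269097) = (8028/269097)   [reduce mod 269097]
8028 = 2^2·2007; (2/269097) = +1 since 269097 mod 8 = 1, so (8028/269097) = (+1)^2·(2007/269097); sign now +1
reciprocity: (2007/269097) = +1·(269097/2007) since 2007 mod 4 = 3, 269097 mod 4 = 1; sign now +1
(269097/2007) = (159/2007)   [reduce mod 2007]
reciprocity: (159/2007) = -1·(2007/159) since 159 mod 4 = 3, 2007 mod 4 = 3; sign now -1
(2007/159) = (99/159)   [reduce mod 159]
reciprocity: (99/159) = -1·(159/99) since 99 mod 4 = 3, 159 mod 4 = 3; sign now +1
(159/99) = (60/99)   [reduce mod 99]
60 = 2^2·15; (2/99) = -1 since 99 mod 8 = 3, so (60/99) = (-1)^2·(15/99); sign now +1
reciprocity: (15/99) = -1·(99/15) since 15 mod 4 = 3, 99 mod 4 = 3; sign now -1
(99/15) = (9/15)   [reduce mod 15]
reciprocity: (9/15) = +1·(15/9) since 9 mod 4 = 1, 15 mod 4 = 3; sign now -1
(15/9) = (6/9)   [reduce mod 9]
6 = 2^1·3; (2/9) = +1 since 9 mod 8 = 1, so (6/9) = (+1)^1·(3/9); sign now -1
reciprocity: (3/9) = +1·(9/3) since 3 mod 4 = 3, 9 mod 4 = 1; sign now -1
(9/3) = (0/3)   [reduce mod 3]
(0/3) = 0   [gcd(a, n) > 1]; final value = 0

0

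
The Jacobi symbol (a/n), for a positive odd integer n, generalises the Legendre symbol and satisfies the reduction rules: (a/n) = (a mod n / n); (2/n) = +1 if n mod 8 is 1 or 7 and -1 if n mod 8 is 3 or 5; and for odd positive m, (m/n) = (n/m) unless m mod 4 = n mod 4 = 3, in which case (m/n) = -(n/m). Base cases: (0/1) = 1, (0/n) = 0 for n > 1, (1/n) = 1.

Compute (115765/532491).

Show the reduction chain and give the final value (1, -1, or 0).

1

reciprocity: (115765/532491) = +1·(532491/115765) since 115765 mod 4 = 1, 532491 mod 4 = 3; sign now +1
(532491/115765) = (69431/115765)   [reduce mod 115765]
reciprocity: (69431/115765) = +1·(115765/69431) since 69431 mod 4 = 3, 115765 mod 4 = 1; sign now +1
(115765/69431) = (46334/69431)   [reduce mod 69431]
46334 = 2^1·23167; (2/69431) = +1 since 69431 mod 8 = 7, so (46334/69431) = (+1)^1·(23167/69431); sign now +1
reciprocity: (23167/69431) = -1·(69431/23167) since 23167 mod 4 = 3, 69431 mod 4 = 3; sign now -1
(69431/23167) = (23097/23167)   [reduce mod 23167]
reciprocity: (23097/23167) = +1·(23167/23097) since 23097 mod 4 = 1, 23167 mod 4 = 3; sign now -1
(23167/23097) = (70/23097)   [reduce mod 23097]
70 = 2^1·35; (2/23097) = +1 since 23097 mod 8 = 1, so (70/23097) = (+1)^1·(35/23097); sign now -1
reciprocity: (35/23097) = +1·(23097/35) since 35 mod 4 = 3, 23097 mod 4 = 1; sign now -1
(23097/35) = (32/35)   [reduce mod 35]
32 = 2^5·1; (2/35) = -1 since 35 mod 8 = 3, so (32/35) = (-1)^5·(1/35); sign now +1
(1/35) = 1; final value = sign = +1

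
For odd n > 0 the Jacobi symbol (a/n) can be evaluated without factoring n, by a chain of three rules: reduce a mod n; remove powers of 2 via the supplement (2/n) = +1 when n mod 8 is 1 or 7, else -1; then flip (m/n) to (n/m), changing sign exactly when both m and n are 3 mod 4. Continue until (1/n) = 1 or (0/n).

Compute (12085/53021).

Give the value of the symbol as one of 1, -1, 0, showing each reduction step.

-1

flip (12085/53021) -> (53021/12085): both odd, 12085 mod 4 = 1, 53021 mod 4 = 1, so the flip contributes +1; sign now +1
(53021/12085): 53021 mod 12085 = 4681, so (53021/12085) = (4681/12085)
flip (4681/12085) -> (12085/4681): both odd, 4681 mod 4 = 1, 12085 mod 4 = 1, so the flip contributes +1; sign now +1
(12085/4681): 12085 mod 4681 = 2723, so (12085/4681) = (2723/4681)
flip (2723/4681) -> (4681/2723): both odd, 2723 mod 4 = 3, 4681 mod 4 = 1, so the flip contributes +1; sign now +1
(4681/2723): 4681 mod 2723 = 1958, so (4681/2723) = (1958/2723)
factor out 2^1: 1958 = 2^1·979; with 2723 mod 8 = 3, (2/2723) = -1; sign now -1; continue with (979/2723)
flip (979/2723) -> (2723/979): both odd, 979 mod 4 = 3, 2723 mod 4 = 3, so the flip contributes -1; sign now +1
(2723/979): 2723 mod 979 = 765, so (2723/979) = (765/979)
flip (765/979) -> (979/765): both odd, 765 mod 4 = 1, 979 mod 4 = 3, so the flip contributes +1; sign now +1
(979/765): 979 mod 765 = 214, so (979/765) = (214/765)
factor out 2^1: 214 = 2^1·107; with 765 mod 8 = 5, (2/765) = -1; sign now -1; continue with (107/765)
flip (107/765) -> (765/107): both odd, 107 mod 4 = 3, 765 mod 4 = 1, so the flip contributes +1; sign now -1
(765/107): 765 mod 107 = 16, so (765/107) = (16/107)
factor out 2^4: 16 = 2^4·1; with 107 mod 8 = 3, (2/107) = -1; sign now -1; continue with (1/107)
reached (1/107) = 1, so the symbol is -1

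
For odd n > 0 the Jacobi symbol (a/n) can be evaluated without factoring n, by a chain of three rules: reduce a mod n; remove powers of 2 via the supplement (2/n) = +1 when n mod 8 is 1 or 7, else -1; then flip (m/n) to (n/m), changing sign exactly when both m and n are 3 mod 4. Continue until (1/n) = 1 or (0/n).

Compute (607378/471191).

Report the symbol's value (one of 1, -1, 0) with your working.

-1

(607378/471191): 607378 mod 471191 = 136187, so (607378/471191) = (136187/471191)
flip (136187/471191) -> (471191/136187): both odd, 136187 mod 4 = 3, 471191 mod 4 = 3, so the flip contributes -1; sign now -1
(471191/136187): 471191 mod 136187 = 62630, so (471191/136187) = (62630/136187)
factor out 2^1: 62630 = 2^1·31315; with 136187 mod 8 = 3, (2/136187) = -1; sign now +1; continue with (31315/136187)
flip (31315/136187) -> (136187/31315): both odd, 31315 mod 4 = 3, 136187 mod 4 = 3, so the flip contributes -1; sign now -1
(136187/31315): 136187 mod 31315 = 10927, so (136187/31315) = (10927/31315)
flip (10927/31315) -> (31315/10927): both odd, 10927 mod 4 = 3, 31315 mod 4 = 3, so the flip contributes -1; sign now +1
(31315/10927): 31315 mod 10927 = 9461, so (31315/10927) = (9461/10927)
flip (9461/10927) -> (10927/9461): both odd, 9461 mod 4 = 1, 10927 mod 4 = 3, so the flip contributes +1; sign now +1
(10927/9461): 10927 mod 9461 = 1466, so (10927/9461) = (1466/9461)
factor out 2^1: 1466 = 2^1·733; with 9461 mod 8 = 5, (2/9461) = -1; sign now -1; continue with (733/9461)
flip (733/9461) -> (9461/733): both odd, 733 mod 4 = 1, 9461 mod 4 = 1, so the flip contributes +1; sign now -1
(9461/733): 9461 mod 733 = 665, so (9461/733) = (665/733)
flip (665/733) -> (733/665): both odd, 665 mod 4 = 1, 733 mod 4 = 1, so the flip contributes +1; sign now -1
(733/665): 733 mod 665 = 68, so (733/665) = (68/665)
factor out 2^2: 68 = 2^2·17; with 665 mod 8 = 1, (2/665) = +1; sign now -1; continue with (17/665)
flip (17/665) -> (665/17): both odd, 17 mod 4 = 1, 665 mod 4 = 1, so the flip contributes +1; sign now -1
(665/17): 665 mod 17 = 2, so (665/17) = (2/17)
factor out 2^1: 2 = 2^1·1; with 17 mod 8 = 1, (2/17) = +1; sign now -1; continue with (1/17)
reached (1/17) = 1, so the symbol is -1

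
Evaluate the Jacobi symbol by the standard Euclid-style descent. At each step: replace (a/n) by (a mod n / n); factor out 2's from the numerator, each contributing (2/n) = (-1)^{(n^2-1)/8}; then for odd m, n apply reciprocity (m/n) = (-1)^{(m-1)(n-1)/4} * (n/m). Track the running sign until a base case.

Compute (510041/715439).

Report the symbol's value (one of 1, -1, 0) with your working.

1

reciprocity: (510041/715439) = +1·(715439/510041) since 510041 mod 4 = 1, 715439 mod 4 = 3; sign now +1
(715439/510041) = (205398/510041)   [reduce mod 510041]
205398 = 2^1·102699; (2/510041) = +1 since 510041 mod 8 = 1, so (205398/510041) = (+1)^1·(102699/510041); sign now +1
reciprocity: (102699/510041) = +1·(510041/102699) since 102699 mod 4 = 3, 510041 mod 4 = 1; sign now +1
(510041/102699) = (99245/102699)   [reduce mod 102699]
reciprocity: (99245/102699) = +1·(102699/99245) since 99245 mod 4 = 1, 102699 mod 4 = 3; sign now +1
(102699/99245) = (3454/99245)   [reduce mod 99245]
3454 = 2^1·1727; (2/99245) = -1 since 99245 mod 8 = 5, so (3454/99245) = (-1)^1·(1727/99245); sign now -1
reciprocity: (1727/99245) = +1·(99245/1727) since 1727 mod 4 = 3, 99245 mod 4 = 1; sign now -1
(99245/1727) = (806/1727)   [reduce mod 1727]
806 = 2^1·403; (2/1727) = +1 since 1727 mod 8 = 7, so (806/1727) = (+1)^1·(403/1727); sign now -1
reciprocity: (403/1727) = -1·(1727/403) since 403 mod 4 = 3, 1727 mod 4 = 3; sign now +1
(1727/403) = (115/403)   [reduce mod 403]
reciprocity: (115/403) = -1·(403/115) since 115 mod 4 = 3, 403 mod 4 = 3; sign now -1
(403/115) = (58/115)   [reduce mod 115]
58 = 2^1·29; (2/115) = -1 since 115 mod 8 = 3, so (58/115) = (-1)^1·(29/115); sign now +1
reciprocity: (29/115) = +1·(115/29) since 29 mod 4 = 1, 115 mod 4 = 3; sign now +1
(115/29) = (28/29)   [reduce mod 29]
28 = 2^2·7; (2/29) = -1 since 29 mod 8 = 5, so (28/29) = (-1)^2·(7/29); sign now +1
reciprocity: (7/29) = +1·(29/7) since 7 mod 4 = 3, 29 mod 4 = 1; sign now +1
(29/7) = (1/7)   [reduce mod 7]
(1/7) = 1; final value = sign = +1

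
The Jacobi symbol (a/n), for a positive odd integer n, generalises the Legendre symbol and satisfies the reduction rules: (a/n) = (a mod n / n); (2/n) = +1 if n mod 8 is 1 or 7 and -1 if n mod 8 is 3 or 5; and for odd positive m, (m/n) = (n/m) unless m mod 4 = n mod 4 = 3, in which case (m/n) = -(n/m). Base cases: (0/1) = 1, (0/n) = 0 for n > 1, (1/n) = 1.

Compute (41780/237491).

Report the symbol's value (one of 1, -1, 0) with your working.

-1

41780 = 2^2·10445; (2/237491) = -1 since 237491 mod 8 = 3, so (41780/237491) = (-1)^2·(10445/237491); sign now +1
reciprocity: (10445/237491) = +1·(237491/10445) since 10445 mod 4 = 1, 237491 mod 4 = 3; sign now +1
(237491/10445) = (7701/10445)   [reduce mod 10445]
reciprocity: (7701/10445) = +1·(10445/7701) since 7701 mod 4 = 1, 10445 mod 4 = 1; sign now +1
(10445/7701) = (2744/7701)   [reduce mod 7701]
2744 = 2^3·343; (2/7701) = -1 since 7701 mod 8 = 5, so (2744/7701) = (-1)^3·(343/7701); sign now -1
reciprocity: (343/7701) = +1·(7701/343) since 343 mod 4 = 3, 7701 mod 4 = 1; sign now -1
(7701/343) = (155/343)   [reduce mod 343]
reciprocity: (155/343) = -1·(343/155) since 155 mod 4 = 3, 343 mod 4 = 3; sign now +1
(343/155) = (33/155)   [reduce mod 155]
reciprocity: (33/155) = +1·(155/33) since 33 mod 4 = 1, 155 mod 4 = 3; sign now +1
(155/33) = (23/33)   [reduce mod 33]
reciprocity: (23/33) = +1·(33/23) since 23 mod 4 = 3, 33 mod 4 = 1; sign now +1
(33/23) = (10/23)   [reduce mod 23]
10 = 2^1·5; (2/23) = +1 since 23 mod 8 = 7, so (10/23) = (+1)^1·(5/23); sign now +1
reciprocity: (5/23) = +1·(23/5) since 5 mod 4 = 1, 23 mod 4 = 3; sign now +1
(23/5) = (3/5)   [reduce mod 5]
reciprocity: (3/5) = +1·(5/3) since 3 mod 4 = 3, 5 mod 4 = 1; sign now +1
(5/3) = (2/3)   [reduce mod 3]
2 = 2^1·1; (2/3) = -1 since 3 mod 8 = 3, so (2/3) = (-1)^1·(1/3); sign now -1
(1/3) = 1; final value = sign = -1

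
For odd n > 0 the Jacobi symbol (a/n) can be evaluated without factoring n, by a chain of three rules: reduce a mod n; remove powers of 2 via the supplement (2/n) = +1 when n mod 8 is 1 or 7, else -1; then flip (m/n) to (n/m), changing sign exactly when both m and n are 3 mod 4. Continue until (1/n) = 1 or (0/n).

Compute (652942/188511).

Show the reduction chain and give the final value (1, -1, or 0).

(652942/188511): 652942 mod 188511 = 87409, so (652942/188511) = (87409/188511)
flip (87409/188511) -> (188511/87409): both odd, 87409 mod 4 = 1, 188511 mod 4 = 3, so the flip contributes +1; sign now +1
(188511/87409): 188511 mod 87409 = 13693, so (188511/87409) = (13693/87409)
flip (13693/87409) -> (87409/13693): both odd, 13693 mod 4 = 1, 87409 mod 4 = 1, so the flip contributes +1; sign now +1
(87409/13693): 87409 mod 13693 = 5251, so (87409/13693) = (5251/13693)
flip (5251/13693) -> (13693/5251): both odd, 5251 mod 4 = 3, 13693 mod 4 = 1, so the flip contributes +1; sign now +1
(13693/5251): 13693 mod 5251 = 3191, so (13693/5251) = (3191/5251)
flip (3191/5251) -> (5251/3191): both odd, 3191 mod 4 = 3, 5251 mod 4 = 3, so the flip contributes -1; sign now -1
(5251/3191): 5251 mod 3191 = 2060, so (5251/3191) = (2060/3191)
factor out 2^2: 2060 = 2^2·515; with 3191 mod 8 = 7, (2/3191) = +1; sign now -1; continue with (515/3191)
flip (515/3191) -> (3191/515): both odd, 515 mod 4 = 3, 3191 mod 4 = 3, so the flip contributes -1; sign now +1
(3191/515): 3191 mod 515 = 101, so (3191/515) = (101/515)
flip (101/515) -> (515/101): both odd, 101 mod 4 = 1, 515 mod 4 = 3, so the flip contributes +1; sign now +1
(515/101): 515 mod 101 = 10, so (515/101) = (10/101)
factor out 2^1: 10 = 2^1·5; with 101 mod 8 = 5, (2/101) = -1; sign now -1; continue with (5/101)
flip (5/101) -> (101/5): both odd, 5 mod 4 = 1, 101 mod 4 = 1, so the flip contributes +1; sign now -1
(101/5): 101 mod 5 = 1, so (101/5) = (1/5)
reached (1/5) = 1, so the symbol is -1

-1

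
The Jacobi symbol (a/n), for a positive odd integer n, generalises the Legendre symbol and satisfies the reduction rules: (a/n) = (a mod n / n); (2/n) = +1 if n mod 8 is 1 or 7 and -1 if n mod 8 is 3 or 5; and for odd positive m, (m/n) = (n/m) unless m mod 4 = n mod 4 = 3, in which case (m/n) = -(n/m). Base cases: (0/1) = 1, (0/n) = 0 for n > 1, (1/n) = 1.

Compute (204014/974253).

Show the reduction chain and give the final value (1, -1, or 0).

-1

factor out 2^1: 204014 = 2^1·102007; with 974253 mod 8 = 5, (2/974253) = -1; sign now -1; continue with (102007/974253)
flip (102007/974253) -> (974253/102007): both odd, 102007 mod 4 = 3, 974253 mod 4 = 1, so the flip contributes +1; sign now -1
(974253/102007): 974253 mod 102007 = 56190, so (974253/102007) = (56190/102007)
factor out 2^1: 56190 = 2^1·28095; with 102007 mod 8 = 7, (2/102007) = +1; sign now -1; continue with (28095/102007)
flip (28095/102007) -> (102007/28095): both odd, 28095 mod 4 = 3, 102007 mod 4 = 3, so the flip contributes -1; sign now +1
(102007/28095): 102007 mod 28095 = 17722, so (102007/28095) = (17722/28095)
factor out 2^1: 17722 = 2^1·8861; with 28095 mod 8 = 7, (2/28095) = +1; sign now +1; continue with (8861/28095)
flip (8861/28095) -> (28095/8861): both odd, 8861 mod 4 = 1, 28095 mod 4 = 3, so the flip contributes +1; sign now +1
(28095/8861): 28095 mod 8861 = 1512, so (28095/8861) = (1512/8861)
factor out 2^3: 1512 = 2^3·189; with 8861 mod 8 = 5, (2/8861) = -1; sign now -1; continue with (189/8861)
flip (189/8861) -> (8861/189): both odd, 189 mod 4 = 1, 8861 mod 4 = 1, so the flip contributes +1; sign now -1
(8861/189): 8861 mod 189 = 167, so (8861/189) = (167/189)
flip (167/189) -> (189/167): both odd, 167 mod 4 = 3, 189 mod 4 = 1, so the flip contributes +1; sign now -1
(189/167): 189 mod 167 = 22, so (189/167) = (22/167)
factor out 2^1: 22 = 2^1·11; with 167 mod 8 = 7, (2/167) = +1; sign now -1; continue with (11/167)
flip (11/167) -> (167/11): both odd, 11 mod 4 = 3, 167 mod 4 = 3, so the flip contributes -1; sign now +1
(167/11): 167 mod 11 = 2, so (167/11) = (2/11)
factor out 2^1: 2 = 2^1·1; with 11 mod 8 = 3, (2/11) = -1; sign now -1; continue with (1/11)
reached (1/11) = 1, so the symbol is -1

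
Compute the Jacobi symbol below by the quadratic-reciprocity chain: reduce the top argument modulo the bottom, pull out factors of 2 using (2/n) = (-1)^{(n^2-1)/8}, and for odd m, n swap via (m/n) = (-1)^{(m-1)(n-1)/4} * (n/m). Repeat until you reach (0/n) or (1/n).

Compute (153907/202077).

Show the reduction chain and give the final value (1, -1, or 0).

1

reciprocity: (153907/202077) = +1·(202077/153907) since 153907 mod 4 = 3, 202077 mod 4 = 1; sign now +1
(202077/153907) = (48170/153907)   [reduce mod 153907]
48170 = 2^1·24085; (2/153907) = -1 since 153907 mod 8 = 3, so (48170/153907) = (-1)^1·(24085/153907); sign now -1
reciprocity: (24085/153907) = +1·(153907/24085) since 24085 mod 4 = 1, 153907 mod 4 = 3; sign now -1
(153907/24085) = (9397/24085)   [reduce mod 24085]
reciprocity: (9397/24085) = +1·(24085/9397) since 9397 mod 4 = 1, 24085 mod 4 = 1; sign now -1
(24085/9397) = (5291/9397)   [reduce mod 9397]
reciprocity: (5291/9397) = +1·(9397/5291) since 5291 mod 4 = 3, 9397 mod 4 = 1; sign now -1
(9397/5291) = (4106/5291)   [reduce mod 5291]
4106 = 2^1·2053; (2/5291) = -1 since 5291 mod 8 = 3, so (4106/5291) = (-1)^1·(2053/5291); sign now +1
reciprocity: (2053/5291) = +1·(5291/2053) since 2053 mod 4 = 1, 5291 mod 4 = 3; sign now +1
(5291/2053) = (1185/2053)   [reduce mod 2053]
reciprocity: (1185/2053) = +1·(2053/1185) since 1185 mod 4 = 1, 2053 mod 4 = 1; sign now +1
(2053/1185) = (868/1185)   [reduce mod 1185]
868 = 2^2·217; (2/1185) = +1 since 1185 mod 8 = 1, so (868/1185) = (+1)^2·(217/1185); sign now +1
reciprocity: (217/1185) = +1·(1185/217) since 217 mod 4 = 1, 1185 mod 4 = 1; sign now +1
(1185/217) = (100/217)   [reduce mod 217]
100 = 2^2·25; (2/217) = +1 since 217 mod 8 = 1, so (100/217) = (+1)^2·(25/217); sign now +1
reciprocity: (25/217) = +1·(217/25) since 25 mod 4 = 1, 217 mod 4 = 1; sign now +1
(217/25) = (17/25)   [reduce mod 25]
reciprocity: (17/25) = +1·(25/17) since 17 mod 4 = 1, 25 mod 4 = 1; sign now +1
(25/17) = (8/17)   [reduce mod 17]
8 = 2^3·1; (2/17) = +1 since 17 mod 8 = 1, so (8/17) = (+1)^3·(1/17); sign now +1
(1/17) = 1; final value = sign = +1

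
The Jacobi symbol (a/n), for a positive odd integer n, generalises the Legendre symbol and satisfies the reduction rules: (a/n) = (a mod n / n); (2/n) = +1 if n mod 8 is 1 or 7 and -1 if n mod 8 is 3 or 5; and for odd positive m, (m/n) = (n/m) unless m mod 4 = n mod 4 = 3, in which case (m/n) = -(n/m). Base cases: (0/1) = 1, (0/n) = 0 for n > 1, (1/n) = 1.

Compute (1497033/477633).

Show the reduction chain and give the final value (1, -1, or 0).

(1497033/477633): 1497033 mod 477633 = 64134, so (1497033/477633) = (64134/477633)
factor out 2^1: 64134 = 2^1·32067; with 477633 mod 8 = 1, (2/477633) = +1; sign now +1; continue with (32067/477633)
flip (32067/477633) -> (477633/32067): both odd, 32067 mod 4 = 3, 477633 mod 4 = 1, so the flip contributes +1; sign now +1
(477633/32067): 477633 mod 32067 = 28695, so (477633/32067) = (28695/32067)
flip (28695/32067) -> (32067/28695): both odd, 28695 mod 4 = 3, 32067 mod 4 = 3, so the flip contributes -1; sign now -1
(32067/28695): 32067 mod 28695 = 3372, so (32067/28695) = (3372/28695)
factor out 2^2: 3372 = 2^2·843; with 28695 mod 8 = 7, (2/28695) = +1; sign now -1; continue with (843/28695)
flip (843/28695) -> (28695/843): both odd, 843 mod 4 = 3, 28695 mod 4 = 3, so the flip contributes -1; sign now +1
(28695/843): 28695 mod 843 = 33, so (28695/843) = (33/843)
flip (33/843) -> (843/33): both odd, 33 mod 4 = 1, 843 mod 4 = 3, so the flip contributes +1; sign now +1
(843/33): 843 mod 33 = 18, so (843/33) = (18/33)
factor out 2^1: 18 = 2^1·9; with 33 mod 8 = 1, (2/33) = +1; sign now +1; continue with (9/33)
flip (9/33) -> (33/9): both odd, 9 mod 4 = 1, 33 mod 4 = 1, so the flip contributes +1; sign now +1
(33/9): 33 mod 9 = 6, so (33/9) = (6/9)
factor out 2^1: 6 = 2^1·3; with 9 mod 8 = 1, (2/9) = +1; sign now +1; continue with (3/9)
flip (3/9) -> (9/3): both odd, 3 mod 4 = 3, 9 mod 4 = 1, so the flip contributes +1; sign now +1
(9/3): 9 mod 3 = 0, so (9/3) = (0/3)
reached (0/3); gcd(a, n) > 1, so (0/3) = 0 and the symbol is 0

0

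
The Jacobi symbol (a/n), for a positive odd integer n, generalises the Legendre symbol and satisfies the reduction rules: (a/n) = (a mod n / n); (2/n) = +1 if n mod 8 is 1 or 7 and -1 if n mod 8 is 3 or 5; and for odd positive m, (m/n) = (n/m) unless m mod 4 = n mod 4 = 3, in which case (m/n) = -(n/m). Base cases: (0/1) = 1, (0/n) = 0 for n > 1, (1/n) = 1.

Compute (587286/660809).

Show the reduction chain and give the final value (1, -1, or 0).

-1

factor out 2^1: 587286 = 2^1·293643; with 660809 mod 8 = 1, (2/660809) = +1; sign now +1; continue with (293643/660809)
flip (293643/660809) -> (660809/293643): both odd, 293643 mod 4 = 3, 660809 mod 4 = 1, so the flip contributes +1; sign now +1
(660809/293643): 660809 mod 293643 = 73523, so (660809/293643) = (73523/293643)
flip (73523/293643) -> (293643/73523): both odd, 73523 mod 4 = 3, 293643 mod 4 = 3, so the flip contributes -1; sign now -1
(293643/73523): 293643 mod 73523 = 73074, so (293643/73523) = (73074/73523)
factor out 2^1: 73074 = 2^1·36537; with 73523 mod 8 = 3, (2/73523) = -1; sign now +1; continue with (36537/73523)
flip (36537/73523) -> (73523/36537): both odd, 36537 mod 4 = 1, 73523 mod 4 = 3, so the flip contributes +1; sign now +1
(73523/36537): 73523 mod 36537 = 449, so (73523/36537) = (449/36537)
flip (449/36537) -> (36537/449): both odd, 449 mod 4 = 1, 36537 mod 4 = 1, so the flip contributes +1; sign now +1
(36537/449): 36537 mod 449 = 168, so (36537/449) = (168/449)
factor out 2^3: 168 = 2^3·21; with 449 mod 8 = 1, (2/449) = +1; sign now +1; continue with (21/449)
flip (21/449) -> (449/21): both odd, 21 mod 4 = 1, 449 mod 4 = 1, so the flip contributes +1; sign now +1
(449/21): 449 mod 21 = 8, so (449/21) = (8/21)
factor out 2^3: 8 = 2^3·1; with 21 mod 8 = 5, (2/21) = -1; sign now -1; continue with (1/21)
reached (1/21) = 1, so the symbol is -1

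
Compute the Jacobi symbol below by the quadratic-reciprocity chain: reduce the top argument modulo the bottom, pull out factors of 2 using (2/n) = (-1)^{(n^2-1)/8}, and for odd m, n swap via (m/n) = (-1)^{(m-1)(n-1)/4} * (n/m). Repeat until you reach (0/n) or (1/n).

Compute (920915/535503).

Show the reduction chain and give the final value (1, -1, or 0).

-1

(920915/535503) = (385412/535503)   [reduce mod 535503]
385412 = 2^2·96353; (2/535503) = +1 since 535503 mod 8 = 7, so (385412/535503) = (+1)^2·(96353/535503); sign now +1
reciprocity: (96353/535503) = +1·(535503/96353) since 96353 mod 4 = 1, 535503 mod 4 = 3; sign now +1
(535503/96353) = (53738/96353)   [reduce mod 96353]
53738 = 2^1·26869; (2/96353) = +1 since 96353 mod 8 = 1, so (53738/96353) = (+1)^1·(26869/96353); sign now +1
reciprocity: (26869/96353) = +1·(96353/26869) since 26869 mod 4 = 1, 96353 mod 4 = 1; sign now +1
(96353/26869) = (15746/26869)   [reduce mod 26869]
15746 = 2^1·7873; (2/26869) = -1 since 26869 mod 8 = 5, so (15746/26869) = (-1)^1·(7873/26869); sign now -1
reciprocity: (7873/26869) = +1·(26869/7873) since 7873 mod 4 = 1, 26869 mod 4 = 1; sign now -1
(26869/7873) = (3250/7873)   [reduce mod 7873]
3250 = 2^1·1625; (2/7873) = +1 since 7873 mod 8 = 1, so (3250/7873) = (+1)^1·(1625/7873); sign now -1
reciprocity: (1625/7873) = +1·(7873/1625) since 1625 mod 4 = 1, 7873 mod 4 = 1; sign now -1
(7873/1625) = (1373/1625)   [reduce mod 1625]
reciprocity: (1373/1625) = +1·(1625/1373) since 1373 mod 4 = 1, 1625 mod 4 = 1; sign now -1
(1625/1373) = (252/1373)   [reduce mod 1373]
252 = 2^2·63; (2/1373) = -1 since 1373 mod 8 = 5, so (252/1373) = (-1)^2·(63/1373); sign now -1
reciprocity: (63/1373) = +1·(1373/63) since 63 mod 4 = 3, 1373 mod 4 = 1; sign now -1
(1373/63) = (50/63)   [reduce mod 63]
50 = 2^1·25; (2/63) = +1 since 63 mod 8 = 7, so (50/63) = (+1)^1·(25/63); sign now -1
reciprocity: (25/63) = +1·(63/25) since 25 mod 4 = 1, 63 mod 4 = 3; sign now -1
(63/25) = (13/25)   [reduce mod 25]
reciprocity: (13/25) = +1·(25/13) since 13 mod 4 = 1, 25 mod 4 = 1; sign now -1
(25/13) = (12/13)   [reduce mod 13]
12 = 2^2·3; (2/13) = -1 since 13 mod 8 = 5, so (12/13) = (-1)^2·(3/13); sign now -1
reciprocity: (3/13) = +1·(13/3) since 3 mod 4 = 3, 13 mod 4 = 1; sign now -1
(13/3) = (1/3)   [reduce mod 3]
(1/3) = 1; final value = sign = -1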